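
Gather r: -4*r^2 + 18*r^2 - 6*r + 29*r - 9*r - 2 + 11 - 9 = 14*r^2 + 14*r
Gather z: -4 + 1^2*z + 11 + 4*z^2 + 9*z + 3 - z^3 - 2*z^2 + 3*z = -z^3 + 2*z^2 + 13*z + 10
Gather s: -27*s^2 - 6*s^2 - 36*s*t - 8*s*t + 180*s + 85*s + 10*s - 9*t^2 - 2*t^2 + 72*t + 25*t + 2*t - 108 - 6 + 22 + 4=-33*s^2 + s*(275 - 44*t) - 11*t^2 + 99*t - 88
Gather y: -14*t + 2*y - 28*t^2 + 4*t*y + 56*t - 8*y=-28*t^2 + 42*t + y*(4*t - 6)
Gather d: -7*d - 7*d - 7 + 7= -14*d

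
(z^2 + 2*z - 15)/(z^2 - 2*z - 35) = (z - 3)/(z - 7)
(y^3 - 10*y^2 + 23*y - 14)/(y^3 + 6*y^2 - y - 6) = (y^2 - 9*y + 14)/(y^2 + 7*y + 6)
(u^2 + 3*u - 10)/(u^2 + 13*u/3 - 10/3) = 3*(u - 2)/(3*u - 2)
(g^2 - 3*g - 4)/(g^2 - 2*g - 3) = (g - 4)/(g - 3)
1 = 1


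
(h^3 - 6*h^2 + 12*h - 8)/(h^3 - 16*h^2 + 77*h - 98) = (h^2 - 4*h + 4)/(h^2 - 14*h + 49)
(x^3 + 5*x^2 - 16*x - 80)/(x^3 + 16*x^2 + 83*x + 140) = (x - 4)/(x + 7)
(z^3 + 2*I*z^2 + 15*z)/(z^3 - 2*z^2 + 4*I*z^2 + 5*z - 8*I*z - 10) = z*(z - 3*I)/(z^2 - z*(2 + I) + 2*I)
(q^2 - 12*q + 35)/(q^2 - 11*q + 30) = (q - 7)/(q - 6)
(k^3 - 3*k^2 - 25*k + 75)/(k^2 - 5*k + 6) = (k^2 - 25)/(k - 2)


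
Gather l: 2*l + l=3*l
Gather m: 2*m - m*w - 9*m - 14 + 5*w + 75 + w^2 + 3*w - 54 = m*(-w - 7) + w^2 + 8*w + 7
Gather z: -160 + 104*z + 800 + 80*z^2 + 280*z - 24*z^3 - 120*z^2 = -24*z^3 - 40*z^2 + 384*z + 640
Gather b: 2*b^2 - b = 2*b^2 - b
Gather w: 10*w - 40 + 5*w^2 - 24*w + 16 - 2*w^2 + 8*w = 3*w^2 - 6*w - 24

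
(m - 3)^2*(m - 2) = m^3 - 8*m^2 + 21*m - 18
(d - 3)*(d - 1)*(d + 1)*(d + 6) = d^4 + 3*d^3 - 19*d^2 - 3*d + 18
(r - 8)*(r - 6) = r^2 - 14*r + 48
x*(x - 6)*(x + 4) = x^3 - 2*x^2 - 24*x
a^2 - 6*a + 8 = (a - 4)*(a - 2)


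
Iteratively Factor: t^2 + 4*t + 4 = (t + 2)*(t + 2)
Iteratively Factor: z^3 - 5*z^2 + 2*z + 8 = (z - 2)*(z^2 - 3*z - 4) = (z - 4)*(z - 2)*(z + 1)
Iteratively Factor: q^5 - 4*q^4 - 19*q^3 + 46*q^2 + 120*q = (q - 5)*(q^4 + q^3 - 14*q^2 - 24*q) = (q - 5)*(q + 3)*(q^3 - 2*q^2 - 8*q) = (q - 5)*(q - 4)*(q + 3)*(q^2 + 2*q) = q*(q - 5)*(q - 4)*(q + 3)*(q + 2)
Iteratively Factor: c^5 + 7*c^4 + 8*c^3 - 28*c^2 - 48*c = (c + 3)*(c^4 + 4*c^3 - 4*c^2 - 16*c) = (c - 2)*(c + 3)*(c^3 + 6*c^2 + 8*c) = (c - 2)*(c + 2)*(c + 3)*(c^2 + 4*c) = (c - 2)*(c + 2)*(c + 3)*(c + 4)*(c)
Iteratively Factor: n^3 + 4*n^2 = (n + 4)*(n^2) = n*(n + 4)*(n)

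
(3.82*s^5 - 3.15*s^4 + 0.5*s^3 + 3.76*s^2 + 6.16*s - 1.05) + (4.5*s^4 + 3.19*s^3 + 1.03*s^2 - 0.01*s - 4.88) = 3.82*s^5 + 1.35*s^4 + 3.69*s^3 + 4.79*s^2 + 6.15*s - 5.93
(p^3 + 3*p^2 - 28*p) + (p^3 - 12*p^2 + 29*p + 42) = 2*p^3 - 9*p^2 + p + 42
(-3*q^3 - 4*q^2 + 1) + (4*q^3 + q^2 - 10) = q^3 - 3*q^2 - 9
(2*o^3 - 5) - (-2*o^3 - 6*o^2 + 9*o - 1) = 4*o^3 + 6*o^2 - 9*o - 4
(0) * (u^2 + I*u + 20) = 0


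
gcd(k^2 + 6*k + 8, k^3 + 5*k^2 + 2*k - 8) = k^2 + 6*k + 8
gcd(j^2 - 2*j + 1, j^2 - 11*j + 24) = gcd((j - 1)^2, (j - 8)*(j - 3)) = 1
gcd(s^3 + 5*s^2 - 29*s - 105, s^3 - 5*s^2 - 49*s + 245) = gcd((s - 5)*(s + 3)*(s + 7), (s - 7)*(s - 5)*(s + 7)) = s^2 + 2*s - 35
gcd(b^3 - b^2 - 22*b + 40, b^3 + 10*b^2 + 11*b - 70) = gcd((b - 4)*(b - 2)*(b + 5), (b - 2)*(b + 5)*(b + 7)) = b^2 + 3*b - 10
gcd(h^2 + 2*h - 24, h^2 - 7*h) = 1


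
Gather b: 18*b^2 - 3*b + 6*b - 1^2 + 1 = 18*b^2 + 3*b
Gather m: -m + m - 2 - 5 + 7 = 0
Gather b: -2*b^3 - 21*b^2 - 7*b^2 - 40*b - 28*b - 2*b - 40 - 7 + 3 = -2*b^3 - 28*b^2 - 70*b - 44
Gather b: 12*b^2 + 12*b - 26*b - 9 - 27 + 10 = 12*b^2 - 14*b - 26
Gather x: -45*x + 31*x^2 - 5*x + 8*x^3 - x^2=8*x^3 + 30*x^2 - 50*x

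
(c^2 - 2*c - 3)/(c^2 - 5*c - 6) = (c - 3)/(c - 6)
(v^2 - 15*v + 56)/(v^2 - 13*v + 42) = (v - 8)/(v - 6)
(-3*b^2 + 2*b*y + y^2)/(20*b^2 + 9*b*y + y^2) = (-3*b^2 + 2*b*y + y^2)/(20*b^2 + 9*b*y + y^2)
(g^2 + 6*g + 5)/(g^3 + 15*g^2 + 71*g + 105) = (g + 1)/(g^2 + 10*g + 21)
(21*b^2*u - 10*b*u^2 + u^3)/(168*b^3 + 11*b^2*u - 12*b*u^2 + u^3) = u*(-3*b + u)/(-24*b^2 - 5*b*u + u^2)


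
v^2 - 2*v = v*(v - 2)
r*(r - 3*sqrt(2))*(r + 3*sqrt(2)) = r^3 - 18*r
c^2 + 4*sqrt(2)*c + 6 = (c + sqrt(2))*(c + 3*sqrt(2))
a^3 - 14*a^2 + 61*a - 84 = (a - 7)*(a - 4)*(a - 3)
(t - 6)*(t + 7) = t^2 + t - 42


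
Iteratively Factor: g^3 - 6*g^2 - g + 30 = (g - 5)*(g^2 - g - 6) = (g - 5)*(g + 2)*(g - 3)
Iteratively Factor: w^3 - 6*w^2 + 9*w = (w)*(w^2 - 6*w + 9) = w*(w - 3)*(w - 3)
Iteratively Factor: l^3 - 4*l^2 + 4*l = (l - 2)*(l^2 - 2*l) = (l - 2)^2*(l)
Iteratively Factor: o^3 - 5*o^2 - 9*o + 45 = (o + 3)*(o^2 - 8*o + 15) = (o - 5)*(o + 3)*(o - 3)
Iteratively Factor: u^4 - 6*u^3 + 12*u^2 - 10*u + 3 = (u - 1)*(u^3 - 5*u^2 + 7*u - 3) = (u - 1)^2*(u^2 - 4*u + 3) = (u - 3)*(u - 1)^2*(u - 1)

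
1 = 1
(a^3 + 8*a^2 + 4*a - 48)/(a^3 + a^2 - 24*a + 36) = (a + 4)/(a - 3)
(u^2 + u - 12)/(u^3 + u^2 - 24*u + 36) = (u + 4)/(u^2 + 4*u - 12)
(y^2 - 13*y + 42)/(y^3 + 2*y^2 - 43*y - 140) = (y - 6)/(y^2 + 9*y + 20)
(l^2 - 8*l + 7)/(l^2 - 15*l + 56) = (l - 1)/(l - 8)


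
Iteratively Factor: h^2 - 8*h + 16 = (h - 4)*(h - 4)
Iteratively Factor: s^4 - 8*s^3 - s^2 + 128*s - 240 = (s - 5)*(s^3 - 3*s^2 - 16*s + 48) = (s - 5)*(s + 4)*(s^2 - 7*s + 12) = (s - 5)*(s - 4)*(s + 4)*(s - 3)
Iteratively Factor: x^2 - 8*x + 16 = (x - 4)*(x - 4)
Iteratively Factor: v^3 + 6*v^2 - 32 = (v - 2)*(v^2 + 8*v + 16) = (v - 2)*(v + 4)*(v + 4)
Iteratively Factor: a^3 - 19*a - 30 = (a + 2)*(a^2 - 2*a - 15) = (a + 2)*(a + 3)*(a - 5)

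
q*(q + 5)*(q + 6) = q^3 + 11*q^2 + 30*q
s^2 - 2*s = s*(s - 2)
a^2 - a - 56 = (a - 8)*(a + 7)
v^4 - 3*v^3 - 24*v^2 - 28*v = v*(v - 7)*(v + 2)^2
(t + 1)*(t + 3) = t^2 + 4*t + 3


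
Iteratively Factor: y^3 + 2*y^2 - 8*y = (y - 2)*(y^2 + 4*y) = (y - 2)*(y + 4)*(y)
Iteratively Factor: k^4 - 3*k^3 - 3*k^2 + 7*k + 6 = (k + 1)*(k^3 - 4*k^2 + k + 6) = (k - 2)*(k + 1)*(k^2 - 2*k - 3) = (k - 2)*(k + 1)^2*(k - 3)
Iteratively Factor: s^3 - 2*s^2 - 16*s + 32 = (s + 4)*(s^2 - 6*s + 8) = (s - 2)*(s + 4)*(s - 4)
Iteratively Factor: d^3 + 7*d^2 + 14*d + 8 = (d + 4)*(d^2 + 3*d + 2) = (d + 1)*(d + 4)*(d + 2)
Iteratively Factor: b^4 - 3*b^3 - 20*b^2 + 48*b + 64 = (b - 4)*(b^3 + b^2 - 16*b - 16) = (b - 4)^2*(b^2 + 5*b + 4) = (b - 4)^2*(b + 1)*(b + 4)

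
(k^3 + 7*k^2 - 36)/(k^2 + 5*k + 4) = (k^3 + 7*k^2 - 36)/(k^2 + 5*k + 4)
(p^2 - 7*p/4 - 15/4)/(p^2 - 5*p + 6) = (p + 5/4)/(p - 2)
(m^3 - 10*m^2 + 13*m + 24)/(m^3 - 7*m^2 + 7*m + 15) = (m - 8)/(m - 5)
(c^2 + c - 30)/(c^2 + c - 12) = (c^2 + c - 30)/(c^2 + c - 12)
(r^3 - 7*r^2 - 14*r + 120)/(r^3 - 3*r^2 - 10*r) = (r^2 - 2*r - 24)/(r*(r + 2))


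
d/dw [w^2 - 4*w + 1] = 2*w - 4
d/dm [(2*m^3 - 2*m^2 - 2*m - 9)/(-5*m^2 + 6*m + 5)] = 2*(-5*m^4 + 12*m^3 + 4*m^2 - 55*m + 22)/(25*m^4 - 60*m^3 - 14*m^2 + 60*m + 25)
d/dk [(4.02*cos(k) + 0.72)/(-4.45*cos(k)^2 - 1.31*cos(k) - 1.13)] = (-17.889*cos(k)^2 - 6.408*cos(k) + 3.5994)*sin(k)/(19.8025*cos(k)^4 + 11.659*cos(k)^3 + 11.7731*cos(k)^2 + 2.9606*cos(k) + 1.2769)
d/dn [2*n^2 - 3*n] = 4*n - 3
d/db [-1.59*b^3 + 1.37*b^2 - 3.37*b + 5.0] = -4.77*b^2 + 2.74*b - 3.37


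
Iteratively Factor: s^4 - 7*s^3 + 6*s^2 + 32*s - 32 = (s + 2)*(s^3 - 9*s^2 + 24*s - 16) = (s - 1)*(s + 2)*(s^2 - 8*s + 16) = (s - 4)*(s - 1)*(s + 2)*(s - 4)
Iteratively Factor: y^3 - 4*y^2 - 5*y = (y)*(y^2 - 4*y - 5) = y*(y - 5)*(y + 1)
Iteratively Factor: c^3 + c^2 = (c)*(c^2 + c) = c^2*(c + 1)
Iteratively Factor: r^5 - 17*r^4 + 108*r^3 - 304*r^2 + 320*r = (r - 4)*(r^4 - 13*r^3 + 56*r^2 - 80*r) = (r - 4)^2*(r^3 - 9*r^2 + 20*r) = (r - 4)^3*(r^2 - 5*r) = r*(r - 4)^3*(r - 5)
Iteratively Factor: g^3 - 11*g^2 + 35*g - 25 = (g - 5)*(g^2 - 6*g + 5) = (g - 5)^2*(g - 1)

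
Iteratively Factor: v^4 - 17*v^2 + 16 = (v + 4)*(v^3 - 4*v^2 - v + 4) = (v + 1)*(v + 4)*(v^2 - 5*v + 4) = (v - 4)*(v + 1)*(v + 4)*(v - 1)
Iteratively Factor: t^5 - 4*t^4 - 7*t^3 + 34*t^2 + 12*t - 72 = (t - 3)*(t^4 - t^3 - 10*t^2 + 4*t + 24) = (t - 3)*(t - 2)*(t^3 + t^2 - 8*t - 12) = (t - 3)*(t - 2)*(t + 2)*(t^2 - t - 6) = (t - 3)^2*(t - 2)*(t + 2)*(t + 2)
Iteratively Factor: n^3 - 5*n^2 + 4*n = (n - 1)*(n^2 - 4*n) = (n - 4)*(n - 1)*(n)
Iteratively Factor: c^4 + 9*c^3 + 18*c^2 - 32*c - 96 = (c + 4)*(c^3 + 5*c^2 - 2*c - 24) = (c + 4)^2*(c^2 + c - 6) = (c - 2)*(c + 4)^2*(c + 3)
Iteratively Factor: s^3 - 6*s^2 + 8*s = (s - 2)*(s^2 - 4*s) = (s - 4)*(s - 2)*(s)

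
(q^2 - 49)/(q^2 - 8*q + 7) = (q + 7)/(q - 1)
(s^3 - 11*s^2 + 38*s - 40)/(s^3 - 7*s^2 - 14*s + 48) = (s^2 - 9*s + 20)/(s^2 - 5*s - 24)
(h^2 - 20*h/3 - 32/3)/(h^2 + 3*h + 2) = (3*h^2 - 20*h - 32)/(3*(h^2 + 3*h + 2))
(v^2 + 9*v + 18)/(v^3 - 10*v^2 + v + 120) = (v + 6)/(v^2 - 13*v + 40)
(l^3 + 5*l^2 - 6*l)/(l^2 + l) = (l^2 + 5*l - 6)/(l + 1)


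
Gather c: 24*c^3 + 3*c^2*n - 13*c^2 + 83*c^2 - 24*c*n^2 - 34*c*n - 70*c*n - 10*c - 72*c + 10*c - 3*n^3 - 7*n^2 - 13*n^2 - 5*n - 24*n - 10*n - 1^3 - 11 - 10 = 24*c^3 + c^2*(3*n + 70) + c*(-24*n^2 - 104*n - 72) - 3*n^3 - 20*n^2 - 39*n - 22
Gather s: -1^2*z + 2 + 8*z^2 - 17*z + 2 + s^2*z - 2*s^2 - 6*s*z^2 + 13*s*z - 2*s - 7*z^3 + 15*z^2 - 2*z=s^2*(z - 2) + s*(-6*z^2 + 13*z - 2) - 7*z^3 + 23*z^2 - 20*z + 4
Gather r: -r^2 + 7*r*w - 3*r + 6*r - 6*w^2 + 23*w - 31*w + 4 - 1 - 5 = -r^2 + r*(7*w + 3) - 6*w^2 - 8*w - 2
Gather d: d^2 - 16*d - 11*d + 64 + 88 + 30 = d^2 - 27*d + 182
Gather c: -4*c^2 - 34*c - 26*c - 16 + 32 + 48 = -4*c^2 - 60*c + 64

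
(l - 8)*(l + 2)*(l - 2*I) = l^3 - 6*l^2 - 2*I*l^2 - 16*l + 12*I*l + 32*I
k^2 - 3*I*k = k*(k - 3*I)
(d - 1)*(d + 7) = d^2 + 6*d - 7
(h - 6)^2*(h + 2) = h^3 - 10*h^2 + 12*h + 72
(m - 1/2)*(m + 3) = m^2 + 5*m/2 - 3/2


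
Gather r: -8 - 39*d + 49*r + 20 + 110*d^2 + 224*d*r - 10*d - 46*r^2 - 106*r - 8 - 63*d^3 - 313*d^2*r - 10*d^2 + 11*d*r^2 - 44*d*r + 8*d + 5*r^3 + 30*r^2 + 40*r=-63*d^3 + 100*d^2 - 41*d + 5*r^3 + r^2*(11*d - 16) + r*(-313*d^2 + 180*d - 17) + 4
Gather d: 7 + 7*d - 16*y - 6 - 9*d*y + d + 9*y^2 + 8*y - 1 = d*(8 - 9*y) + 9*y^2 - 8*y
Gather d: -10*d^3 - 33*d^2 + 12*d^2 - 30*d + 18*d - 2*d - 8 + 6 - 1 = -10*d^3 - 21*d^2 - 14*d - 3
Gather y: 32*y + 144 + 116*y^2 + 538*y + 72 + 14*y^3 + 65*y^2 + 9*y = 14*y^3 + 181*y^2 + 579*y + 216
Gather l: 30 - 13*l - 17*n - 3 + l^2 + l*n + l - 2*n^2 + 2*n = l^2 + l*(n - 12) - 2*n^2 - 15*n + 27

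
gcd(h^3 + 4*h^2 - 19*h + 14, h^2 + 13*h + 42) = h + 7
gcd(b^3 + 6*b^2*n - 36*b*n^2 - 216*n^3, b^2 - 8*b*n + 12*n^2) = b - 6*n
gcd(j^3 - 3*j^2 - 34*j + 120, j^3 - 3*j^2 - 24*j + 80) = j - 4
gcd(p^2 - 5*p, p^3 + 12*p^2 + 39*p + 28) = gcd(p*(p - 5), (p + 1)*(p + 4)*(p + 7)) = 1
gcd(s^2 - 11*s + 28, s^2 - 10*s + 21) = s - 7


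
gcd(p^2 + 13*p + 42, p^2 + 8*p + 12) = p + 6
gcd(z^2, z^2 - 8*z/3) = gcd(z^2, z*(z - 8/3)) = z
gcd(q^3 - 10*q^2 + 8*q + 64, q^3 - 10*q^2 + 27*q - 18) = 1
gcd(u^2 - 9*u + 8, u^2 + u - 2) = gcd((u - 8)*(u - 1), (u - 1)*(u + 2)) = u - 1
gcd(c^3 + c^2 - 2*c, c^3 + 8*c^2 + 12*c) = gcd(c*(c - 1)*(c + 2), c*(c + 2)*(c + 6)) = c^2 + 2*c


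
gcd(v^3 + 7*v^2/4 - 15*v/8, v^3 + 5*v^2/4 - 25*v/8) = v^2 + 5*v/2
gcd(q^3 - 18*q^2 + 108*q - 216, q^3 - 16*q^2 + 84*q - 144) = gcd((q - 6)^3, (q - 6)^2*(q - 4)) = q^2 - 12*q + 36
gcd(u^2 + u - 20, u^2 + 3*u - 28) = u - 4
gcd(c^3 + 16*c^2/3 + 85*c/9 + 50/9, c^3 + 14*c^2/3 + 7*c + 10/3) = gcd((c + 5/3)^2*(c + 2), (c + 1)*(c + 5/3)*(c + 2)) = c^2 + 11*c/3 + 10/3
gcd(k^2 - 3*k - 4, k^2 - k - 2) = k + 1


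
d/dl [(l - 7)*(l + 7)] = 2*l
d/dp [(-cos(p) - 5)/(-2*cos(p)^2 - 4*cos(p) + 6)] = (cos(p)^2 + 10*cos(p) + 13)*sin(p)/(2*(cos(p)^2 + 2*cos(p) - 3)^2)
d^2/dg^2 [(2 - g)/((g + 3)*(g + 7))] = 2*(-g^3 + 6*g^2 + 123*g + 368)/(g^6 + 30*g^5 + 363*g^4 + 2260*g^3 + 7623*g^2 + 13230*g + 9261)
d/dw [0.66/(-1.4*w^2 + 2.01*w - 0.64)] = (1.848*w - 1.3266)/(1.4*w^2 - 2.01*w + 0.64)^2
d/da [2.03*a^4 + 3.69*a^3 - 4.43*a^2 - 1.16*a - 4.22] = 8.12*a^3 + 11.07*a^2 - 8.86*a - 1.16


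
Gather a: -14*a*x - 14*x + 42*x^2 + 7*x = -14*a*x + 42*x^2 - 7*x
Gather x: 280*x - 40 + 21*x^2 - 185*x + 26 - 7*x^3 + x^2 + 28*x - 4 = -7*x^3 + 22*x^2 + 123*x - 18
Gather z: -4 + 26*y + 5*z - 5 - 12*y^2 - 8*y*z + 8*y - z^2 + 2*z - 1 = -12*y^2 + 34*y - z^2 + z*(7 - 8*y) - 10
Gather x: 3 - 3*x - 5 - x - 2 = -4*x - 4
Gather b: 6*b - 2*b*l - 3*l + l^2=b*(6 - 2*l) + l^2 - 3*l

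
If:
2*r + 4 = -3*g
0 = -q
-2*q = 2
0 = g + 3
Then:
No Solution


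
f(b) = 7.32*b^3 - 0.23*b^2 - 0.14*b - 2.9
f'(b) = 21.96*b^2 - 0.46*b - 0.14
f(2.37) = 92.92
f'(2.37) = 122.12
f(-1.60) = -33.25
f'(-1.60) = 56.81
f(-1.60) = -33.25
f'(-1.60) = 56.81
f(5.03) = 922.15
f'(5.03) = 553.15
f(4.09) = 493.50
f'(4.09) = 365.33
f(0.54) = -1.89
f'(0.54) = 6.02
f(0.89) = 1.95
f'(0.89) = 16.85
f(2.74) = 145.57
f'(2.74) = 163.47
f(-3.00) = -202.19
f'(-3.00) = 198.88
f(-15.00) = -24757.55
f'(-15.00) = 4947.76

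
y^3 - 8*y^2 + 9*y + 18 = (y - 6)*(y - 3)*(y + 1)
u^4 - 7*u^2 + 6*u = u*(u - 2)*(u - 1)*(u + 3)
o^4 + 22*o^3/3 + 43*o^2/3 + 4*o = o*(o + 1/3)*(o + 3)*(o + 4)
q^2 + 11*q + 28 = (q + 4)*(q + 7)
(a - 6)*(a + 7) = a^2 + a - 42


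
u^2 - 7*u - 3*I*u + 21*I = (u - 7)*(u - 3*I)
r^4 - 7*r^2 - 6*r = r*(r - 3)*(r + 1)*(r + 2)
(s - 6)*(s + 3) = s^2 - 3*s - 18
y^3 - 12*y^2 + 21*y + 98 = (y - 7)^2*(y + 2)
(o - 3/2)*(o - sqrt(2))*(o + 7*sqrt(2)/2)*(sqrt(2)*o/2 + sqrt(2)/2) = sqrt(2)*o^4/2 - sqrt(2)*o^3/4 + 5*o^3/2 - 17*sqrt(2)*o^2/4 - 5*o^2/4 - 15*o/4 + 7*sqrt(2)*o/4 + 21*sqrt(2)/4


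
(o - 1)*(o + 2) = o^2 + o - 2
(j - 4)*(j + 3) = j^2 - j - 12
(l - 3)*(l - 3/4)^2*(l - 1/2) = l^4 - 5*l^3 + 117*l^2/16 - 135*l/32 + 27/32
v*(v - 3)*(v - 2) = v^3 - 5*v^2 + 6*v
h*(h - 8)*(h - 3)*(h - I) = h^4 - 11*h^3 - I*h^3 + 24*h^2 + 11*I*h^2 - 24*I*h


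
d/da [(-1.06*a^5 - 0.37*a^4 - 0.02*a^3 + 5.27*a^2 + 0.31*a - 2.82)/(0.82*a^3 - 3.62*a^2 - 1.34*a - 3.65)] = (-1.7384*a^7 + 11.2082*a^6 + 8.3604*a^5 + 16.5834*a^4 + 4.9472*a^3 + 1.2166*a^2 - 58.8878*a - 4.9103)/(0.6724*a^6 - 5.9368*a^5 + 10.9068*a^4 + 3.7156*a^3 + 28.2216*a^2 + 9.782*a + 13.3225)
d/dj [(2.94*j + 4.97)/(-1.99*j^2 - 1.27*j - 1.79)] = (5.8506*j^2 + 19.7806*j + 1.0493)/(3.9601*j^4 + 5.0546*j^3 + 8.7371*j^2 + 4.5466*j + 3.2041)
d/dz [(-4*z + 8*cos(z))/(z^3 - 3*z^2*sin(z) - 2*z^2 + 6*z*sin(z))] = 4*(-z*(2*sin(z) + 1)*(z^2 - 3*z*sin(z) - 2*z + 6*sin(z)) - (z - 2*cos(z))*(3*z^2*cos(z) - 3*z^2 - 6*sqrt(2)*z*cos(z + pi/4) + 4*z - 6*sin(z)))/(z^2*(z - 2)^2*(z - 3*sin(z))^2)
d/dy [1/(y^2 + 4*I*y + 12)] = 2*(-y - 2*I)/(y^2 + 4*I*y + 12)^2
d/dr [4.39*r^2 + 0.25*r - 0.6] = 8.78*r + 0.25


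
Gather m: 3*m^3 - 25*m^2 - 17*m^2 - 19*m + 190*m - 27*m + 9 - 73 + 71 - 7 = 3*m^3 - 42*m^2 + 144*m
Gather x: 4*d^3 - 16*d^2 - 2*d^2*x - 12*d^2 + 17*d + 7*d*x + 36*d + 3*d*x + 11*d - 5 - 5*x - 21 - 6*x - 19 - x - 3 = 4*d^3 - 28*d^2 + 64*d + x*(-2*d^2 + 10*d - 12) - 48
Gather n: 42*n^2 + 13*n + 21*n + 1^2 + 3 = 42*n^2 + 34*n + 4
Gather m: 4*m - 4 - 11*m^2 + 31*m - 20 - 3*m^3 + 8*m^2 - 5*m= -3*m^3 - 3*m^2 + 30*m - 24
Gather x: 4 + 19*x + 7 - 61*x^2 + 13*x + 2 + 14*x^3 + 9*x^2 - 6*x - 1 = 14*x^3 - 52*x^2 + 26*x + 12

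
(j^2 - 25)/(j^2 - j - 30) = (j - 5)/(j - 6)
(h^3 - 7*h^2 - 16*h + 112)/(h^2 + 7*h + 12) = (h^2 - 11*h + 28)/(h + 3)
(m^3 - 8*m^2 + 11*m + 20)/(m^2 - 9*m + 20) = m + 1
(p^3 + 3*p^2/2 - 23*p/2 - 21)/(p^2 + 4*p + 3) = (p^2 - 3*p/2 - 7)/(p + 1)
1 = 1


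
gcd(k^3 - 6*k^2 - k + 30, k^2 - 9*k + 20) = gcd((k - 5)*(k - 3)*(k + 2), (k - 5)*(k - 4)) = k - 5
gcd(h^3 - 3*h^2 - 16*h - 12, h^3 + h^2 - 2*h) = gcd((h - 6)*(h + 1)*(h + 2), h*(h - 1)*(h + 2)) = h + 2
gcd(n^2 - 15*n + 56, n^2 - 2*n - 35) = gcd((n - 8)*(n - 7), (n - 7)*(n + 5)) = n - 7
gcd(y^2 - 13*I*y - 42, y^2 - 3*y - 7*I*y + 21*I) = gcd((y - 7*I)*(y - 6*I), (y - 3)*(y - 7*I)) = y - 7*I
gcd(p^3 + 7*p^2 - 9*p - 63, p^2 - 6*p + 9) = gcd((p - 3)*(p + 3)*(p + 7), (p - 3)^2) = p - 3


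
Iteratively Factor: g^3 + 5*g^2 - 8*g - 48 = (g + 4)*(g^2 + g - 12) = (g - 3)*(g + 4)*(g + 4)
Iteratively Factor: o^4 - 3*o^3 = (o)*(o^3 - 3*o^2) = o*(o - 3)*(o^2) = o^2*(o - 3)*(o)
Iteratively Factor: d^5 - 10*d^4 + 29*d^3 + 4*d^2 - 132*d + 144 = (d + 2)*(d^4 - 12*d^3 + 53*d^2 - 102*d + 72) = (d - 3)*(d + 2)*(d^3 - 9*d^2 + 26*d - 24) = (d - 3)*(d - 2)*(d + 2)*(d^2 - 7*d + 12) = (d - 4)*(d - 3)*(d - 2)*(d + 2)*(d - 3)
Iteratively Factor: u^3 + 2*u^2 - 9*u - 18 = (u + 3)*(u^2 - u - 6) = (u - 3)*(u + 3)*(u + 2)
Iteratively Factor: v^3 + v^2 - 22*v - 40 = (v - 5)*(v^2 + 6*v + 8) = (v - 5)*(v + 4)*(v + 2)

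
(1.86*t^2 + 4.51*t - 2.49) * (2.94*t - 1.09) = 5.4684*t^3 + 11.232*t^2 - 12.2365*t + 2.7141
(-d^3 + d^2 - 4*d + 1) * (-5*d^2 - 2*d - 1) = 5*d^5 - 3*d^4 + 19*d^3 + 2*d^2 + 2*d - 1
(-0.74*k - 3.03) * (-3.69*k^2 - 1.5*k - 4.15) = 2.7306*k^3 + 12.2907*k^2 + 7.616*k + 12.5745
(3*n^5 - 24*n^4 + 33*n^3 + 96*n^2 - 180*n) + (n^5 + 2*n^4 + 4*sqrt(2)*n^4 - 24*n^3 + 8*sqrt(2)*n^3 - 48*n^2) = 4*n^5 - 22*n^4 + 4*sqrt(2)*n^4 + 9*n^3 + 8*sqrt(2)*n^3 + 48*n^2 - 180*n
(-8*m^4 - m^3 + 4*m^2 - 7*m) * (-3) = 24*m^4 + 3*m^3 - 12*m^2 + 21*m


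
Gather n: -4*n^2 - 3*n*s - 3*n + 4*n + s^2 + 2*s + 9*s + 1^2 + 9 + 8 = -4*n^2 + n*(1 - 3*s) + s^2 + 11*s + 18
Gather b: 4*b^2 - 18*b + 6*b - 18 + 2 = 4*b^2 - 12*b - 16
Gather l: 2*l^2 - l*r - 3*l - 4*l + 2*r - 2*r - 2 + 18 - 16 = 2*l^2 + l*(-r - 7)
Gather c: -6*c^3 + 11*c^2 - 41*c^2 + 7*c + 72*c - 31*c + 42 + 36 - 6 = -6*c^3 - 30*c^2 + 48*c + 72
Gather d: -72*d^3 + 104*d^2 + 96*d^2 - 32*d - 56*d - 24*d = -72*d^3 + 200*d^2 - 112*d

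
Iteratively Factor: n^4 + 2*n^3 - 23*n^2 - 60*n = (n + 4)*(n^3 - 2*n^2 - 15*n) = n*(n + 4)*(n^2 - 2*n - 15) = n*(n + 3)*(n + 4)*(n - 5)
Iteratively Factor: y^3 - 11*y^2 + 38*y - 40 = (y - 2)*(y^2 - 9*y + 20) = (y - 4)*(y - 2)*(y - 5)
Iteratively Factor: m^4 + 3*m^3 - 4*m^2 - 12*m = (m + 3)*(m^3 - 4*m) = (m - 2)*(m + 3)*(m^2 + 2*m) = (m - 2)*(m + 2)*(m + 3)*(m)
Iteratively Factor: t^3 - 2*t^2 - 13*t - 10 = (t + 1)*(t^2 - 3*t - 10) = (t + 1)*(t + 2)*(t - 5)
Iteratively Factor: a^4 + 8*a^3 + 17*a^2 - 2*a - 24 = (a - 1)*(a^3 + 9*a^2 + 26*a + 24) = (a - 1)*(a + 2)*(a^2 + 7*a + 12) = (a - 1)*(a + 2)*(a + 4)*(a + 3)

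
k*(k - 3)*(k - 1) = k^3 - 4*k^2 + 3*k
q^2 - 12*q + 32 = (q - 8)*(q - 4)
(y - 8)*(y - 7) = y^2 - 15*y + 56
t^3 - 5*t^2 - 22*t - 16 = (t - 8)*(t + 1)*(t + 2)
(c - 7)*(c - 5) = c^2 - 12*c + 35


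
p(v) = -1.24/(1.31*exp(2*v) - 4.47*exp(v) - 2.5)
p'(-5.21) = -0.00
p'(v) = -1.24*(-2.62*exp(2*v) + 4.47*exp(v))/(1.31*exp(2*v) - 4.47*exp(v) - 2.5)^2 = (3.2488*exp(v) - 5.5428)*exp(v)/(-1.31*exp(2*v) + 4.47*exp(v) + 2.5)^2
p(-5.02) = 0.49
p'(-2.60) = -0.05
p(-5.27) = 0.49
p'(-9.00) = 0.00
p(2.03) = -0.03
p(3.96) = -0.00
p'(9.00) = 0.00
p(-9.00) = 0.50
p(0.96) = 0.24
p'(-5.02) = -0.01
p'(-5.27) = -0.00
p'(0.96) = 0.28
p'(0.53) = -0.00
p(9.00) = 0.00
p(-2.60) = 0.44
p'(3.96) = 0.00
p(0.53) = 0.20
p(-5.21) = 0.49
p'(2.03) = 0.09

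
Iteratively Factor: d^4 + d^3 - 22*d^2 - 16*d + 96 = (d + 4)*(d^3 - 3*d^2 - 10*d + 24) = (d - 2)*(d + 4)*(d^2 - d - 12) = (d - 4)*(d - 2)*(d + 4)*(d + 3)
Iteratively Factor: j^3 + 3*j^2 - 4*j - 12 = (j + 2)*(j^2 + j - 6) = (j + 2)*(j + 3)*(j - 2)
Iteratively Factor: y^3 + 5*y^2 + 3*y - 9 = (y + 3)*(y^2 + 2*y - 3) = (y + 3)^2*(y - 1)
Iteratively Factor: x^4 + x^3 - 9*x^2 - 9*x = (x)*(x^3 + x^2 - 9*x - 9) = x*(x + 1)*(x^2 - 9) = x*(x - 3)*(x + 1)*(x + 3)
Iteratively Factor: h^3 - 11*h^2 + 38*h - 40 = (h - 2)*(h^2 - 9*h + 20) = (h - 5)*(h - 2)*(h - 4)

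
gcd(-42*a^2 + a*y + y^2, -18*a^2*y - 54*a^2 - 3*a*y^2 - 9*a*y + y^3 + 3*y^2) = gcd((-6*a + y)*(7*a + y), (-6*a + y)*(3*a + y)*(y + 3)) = -6*a + y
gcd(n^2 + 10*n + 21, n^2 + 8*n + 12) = 1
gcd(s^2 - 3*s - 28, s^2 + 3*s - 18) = 1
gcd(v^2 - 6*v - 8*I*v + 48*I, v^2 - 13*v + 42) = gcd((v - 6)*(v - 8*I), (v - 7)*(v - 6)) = v - 6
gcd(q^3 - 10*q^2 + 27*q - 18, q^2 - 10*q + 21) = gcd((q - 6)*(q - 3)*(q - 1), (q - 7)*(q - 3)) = q - 3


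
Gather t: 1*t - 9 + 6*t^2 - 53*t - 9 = 6*t^2 - 52*t - 18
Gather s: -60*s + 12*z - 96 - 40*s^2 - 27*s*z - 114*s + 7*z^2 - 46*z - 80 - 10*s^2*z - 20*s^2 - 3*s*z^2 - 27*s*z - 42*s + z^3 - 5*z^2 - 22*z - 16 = s^2*(-10*z - 60) + s*(-3*z^2 - 54*z - 216) + z^3 + 2*z^2 - 56*z - 192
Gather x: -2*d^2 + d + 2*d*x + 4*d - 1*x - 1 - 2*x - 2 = -2*d^2 + 5*d + x*(2*d - 3) - 3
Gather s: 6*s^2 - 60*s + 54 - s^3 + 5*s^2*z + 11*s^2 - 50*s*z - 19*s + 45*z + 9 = -s^3 + s^2*(5*z + 17) + s*(-50*z - 79) + 45*z + 63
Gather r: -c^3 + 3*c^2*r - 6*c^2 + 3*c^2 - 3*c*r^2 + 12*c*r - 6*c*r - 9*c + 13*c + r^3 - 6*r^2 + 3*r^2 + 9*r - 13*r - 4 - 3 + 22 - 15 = -c^3 - 3*c^2 + 4*c + r^3 + r^2*(-3*c - 3) + r*(3*c^2 + 6*c - 4)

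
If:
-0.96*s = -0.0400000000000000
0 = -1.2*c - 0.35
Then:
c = -0.29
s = 0.04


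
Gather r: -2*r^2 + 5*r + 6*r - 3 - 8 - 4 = -2*r^2 + 11*r - 15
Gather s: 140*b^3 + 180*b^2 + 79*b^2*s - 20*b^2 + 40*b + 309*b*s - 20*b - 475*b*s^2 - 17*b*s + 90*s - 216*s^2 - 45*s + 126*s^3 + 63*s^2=140*b^3 + 160*b^2 + 20*b + 126*s^3 + s^2*(-475*b - 153) + s*(79*b^2 + 292*b + 45)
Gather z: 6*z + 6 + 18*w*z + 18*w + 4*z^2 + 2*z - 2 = 18*w + 4*z^2 + z*(18*w + 8) + 4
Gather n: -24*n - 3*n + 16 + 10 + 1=27 - 27*n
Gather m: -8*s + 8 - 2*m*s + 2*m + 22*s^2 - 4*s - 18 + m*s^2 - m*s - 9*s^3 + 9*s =m*(s^2 - 3*s + 2) - 9*s^3 + 22*s^2 - 3*s - 10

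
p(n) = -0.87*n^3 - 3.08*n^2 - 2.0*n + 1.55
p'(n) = -2.61*n^2 - 6.16*n - 2.0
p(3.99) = -110.73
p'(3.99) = -68.13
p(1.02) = -4.62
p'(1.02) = -11.00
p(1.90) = -19.34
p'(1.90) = -23.13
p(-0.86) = 1.55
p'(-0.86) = 1.37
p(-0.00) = 1.55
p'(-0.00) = -2.00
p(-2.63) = 1.33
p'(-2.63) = -3.85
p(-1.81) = 0.24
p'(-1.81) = 0.60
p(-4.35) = 23.58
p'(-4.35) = -24.59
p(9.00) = -900.16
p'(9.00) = -268.85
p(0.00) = 1.55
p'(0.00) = -2.00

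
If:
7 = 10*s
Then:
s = 7/10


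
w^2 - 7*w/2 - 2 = (w - 4)*(w + 1/2)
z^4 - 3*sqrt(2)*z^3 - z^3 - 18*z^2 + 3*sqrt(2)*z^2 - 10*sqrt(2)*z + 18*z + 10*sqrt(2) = (z - 1)*(z - 5*sqrt(2))*(z + sqrt(2))^2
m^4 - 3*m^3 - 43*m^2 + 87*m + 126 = (m - 7)*(m - 3)*(m + 1)*(m + 6)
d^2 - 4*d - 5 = (d - 5)*(d + 1)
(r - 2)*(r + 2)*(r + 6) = r^3 + 6*r^2 - 4*r - 24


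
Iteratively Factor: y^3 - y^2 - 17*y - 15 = (y + 3)*(y^2 - 4*y - 5) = (y + 1)*(y + 3)*(y - 5)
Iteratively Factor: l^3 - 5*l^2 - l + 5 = (l - 5)*(l^2 - 1) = (l - 5)*(l - 1)*(l + 1)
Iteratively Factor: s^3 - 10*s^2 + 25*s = (s - 5)*(s^2 - 5*s) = (s - 5)^2*(s)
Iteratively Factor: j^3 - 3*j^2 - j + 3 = (j - 3)*(j^2 - 1) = (j - 3)*(j - 1)*(j + 1)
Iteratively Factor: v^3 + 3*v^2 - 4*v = (v - 1)*(v^2 + 4*v) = (v - 1)*(v + 4)*(v)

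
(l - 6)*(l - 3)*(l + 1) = l^3 - 8*l^2 + 9*l + 18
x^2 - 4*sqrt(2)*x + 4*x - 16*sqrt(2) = (x + 4)*(x - 4*sqrt(2))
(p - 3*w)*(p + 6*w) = p^2 + 3*p*w - 18*w^2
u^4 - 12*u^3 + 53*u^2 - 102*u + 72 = (u - 4)*(u - 3)^2*(u - 2)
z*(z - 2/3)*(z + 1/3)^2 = z^4 - z^2/3 - 2*z/27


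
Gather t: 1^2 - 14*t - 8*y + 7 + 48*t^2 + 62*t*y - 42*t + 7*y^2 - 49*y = 48*t^2 + t*(62*y - 56) + 7*y^2 - 57*y + 8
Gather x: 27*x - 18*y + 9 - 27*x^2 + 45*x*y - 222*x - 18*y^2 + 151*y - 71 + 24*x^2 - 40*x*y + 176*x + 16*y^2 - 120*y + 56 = -3*x^2 + x*(5*y - 19) - 2*y^2 + 13*y - 6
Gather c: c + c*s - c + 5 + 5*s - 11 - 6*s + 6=c*s - s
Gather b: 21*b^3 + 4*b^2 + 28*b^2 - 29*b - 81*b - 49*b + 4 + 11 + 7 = 21*b^3 + 32*b^2 - 159*b + 22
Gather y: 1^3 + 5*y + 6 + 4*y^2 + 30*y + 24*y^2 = 28*y^2 + 35*y + 7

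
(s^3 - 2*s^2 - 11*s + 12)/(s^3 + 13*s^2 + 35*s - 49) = (s^2 - s - 12)/(s^2 + 14*s + 49)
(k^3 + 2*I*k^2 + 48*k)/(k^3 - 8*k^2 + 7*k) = (k^2 + 2*I*k + 48)/(k^2 - 8*k + 7)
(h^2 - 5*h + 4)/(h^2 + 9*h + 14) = (h^2 - 5*h + 4)/(h^2 + 9*h + 14)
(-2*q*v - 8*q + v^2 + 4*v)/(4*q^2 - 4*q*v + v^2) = (-v - 4)/(2*q - v)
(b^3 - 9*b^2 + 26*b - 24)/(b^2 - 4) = (b^2 - 7*b + 12)/(b + 2)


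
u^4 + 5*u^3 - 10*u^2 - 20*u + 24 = (u - 2)*(u - 1)*(u + 2)*(u + 6)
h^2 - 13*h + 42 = (h - 7)*(h - 6)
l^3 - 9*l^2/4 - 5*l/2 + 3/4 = (l - 3)*(l - 1/4)*(l + 1)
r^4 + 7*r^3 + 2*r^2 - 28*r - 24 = (r - 2)*(r + 1)*(r + 2)*(r + 6)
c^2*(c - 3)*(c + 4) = c^4 + c^3 - 12*c^2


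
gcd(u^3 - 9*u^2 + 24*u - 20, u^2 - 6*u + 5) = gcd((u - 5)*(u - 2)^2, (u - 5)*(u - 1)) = u - 5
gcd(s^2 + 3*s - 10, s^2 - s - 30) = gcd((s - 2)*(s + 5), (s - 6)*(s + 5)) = s + 5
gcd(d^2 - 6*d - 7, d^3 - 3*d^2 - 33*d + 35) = d - 7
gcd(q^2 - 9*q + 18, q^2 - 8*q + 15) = q - 3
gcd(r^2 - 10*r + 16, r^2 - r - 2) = r - 2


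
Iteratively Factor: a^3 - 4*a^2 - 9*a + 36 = (a + 3)*(a^2 - 7*a + 12) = (a - 4)*(a + 3)*(a - 3)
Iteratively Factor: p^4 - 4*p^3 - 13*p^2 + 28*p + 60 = (p + 2)*(p^3 - 6*p^2 - p + 30) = (p - 5)*(p + 2)*(p^2 - p - 6) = (p - 5)*(p + 2)^2*(p - 3)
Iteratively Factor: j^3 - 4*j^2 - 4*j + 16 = (j + 2)*(j^2 - 6*j + 8) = (j - 2)*(j + 2)*(j - 4)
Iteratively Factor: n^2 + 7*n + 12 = (n + 4)*(n + 3)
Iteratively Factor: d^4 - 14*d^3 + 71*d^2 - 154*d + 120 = (d - 3)*(d^3 - 11*d^2 + 38*d - 40) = (d - 5)*(d - 3)*(d^2 - 6*d + 8) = (d - 5)*(d - 3)*(d - 2)*(d - 4)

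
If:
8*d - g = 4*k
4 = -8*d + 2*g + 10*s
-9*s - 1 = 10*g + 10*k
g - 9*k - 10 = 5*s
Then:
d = -1759/4820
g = 1126/1205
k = -1161/1205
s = -19/241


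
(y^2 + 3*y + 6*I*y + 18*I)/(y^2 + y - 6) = (y + 6*I)/(y - 2)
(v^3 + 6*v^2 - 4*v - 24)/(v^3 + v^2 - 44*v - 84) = (v - 2)/(v - 7)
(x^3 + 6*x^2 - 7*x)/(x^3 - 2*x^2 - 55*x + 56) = x/(x - 8)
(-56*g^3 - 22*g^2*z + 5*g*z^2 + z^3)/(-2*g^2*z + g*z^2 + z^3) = (-28*g^2 + 3*g*z + z^2)/(z*(-g + z))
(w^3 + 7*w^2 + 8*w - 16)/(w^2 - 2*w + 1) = (w^2 + 8*w + 16)/(w - 1)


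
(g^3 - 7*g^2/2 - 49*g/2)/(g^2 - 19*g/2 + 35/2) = g*(2*g + 7)/(2*g - 5)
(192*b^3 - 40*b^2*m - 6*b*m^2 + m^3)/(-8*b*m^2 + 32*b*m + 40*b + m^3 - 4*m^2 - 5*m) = (-24*b^2 + 2*b*m + m^2)/(m^2 - 4*m - 5)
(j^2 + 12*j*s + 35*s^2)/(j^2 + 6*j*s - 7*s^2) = (-j - 5*s)/(-j + s)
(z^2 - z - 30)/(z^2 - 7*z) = (z^2 - z - 30)/(z*(z - 7))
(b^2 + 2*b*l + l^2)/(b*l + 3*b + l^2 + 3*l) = (b + l)/(l + 3)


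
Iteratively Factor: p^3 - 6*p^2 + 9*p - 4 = (p - 1)*(p^2 - 5*p + 4) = (p - 4)*(p - 1)*(p - 1)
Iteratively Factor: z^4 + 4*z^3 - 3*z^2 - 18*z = (z)*(z^3 + 4*z^2 - 3*z - 18) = z*(z + 3)*(z^2 + z - 6) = z*(z - 2)*(z + 3)*(z + 3)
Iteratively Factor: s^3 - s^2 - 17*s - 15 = (s + 1)*(s^2 - 2*s - 15) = (s - 5)*(s + 1)*(s + 3)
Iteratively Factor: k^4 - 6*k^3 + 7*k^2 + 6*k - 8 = (k + 1)*(k^3 - 7*k^2 + 14*k - 8) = (k - 2)*(k + 1)*(k^2 - 5*k + 4) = (k - 4)*(k - 2)*(k + 1)*(k - 1)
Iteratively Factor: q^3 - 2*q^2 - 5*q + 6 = (q - 1)*(q^2 - q - 6) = (q - 1)*(q + 2)*(q - 3)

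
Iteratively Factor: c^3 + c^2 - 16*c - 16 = (c + 4)*(c^2 - 3*c - 4) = (c + 1)*(c + 4)*(c - 4)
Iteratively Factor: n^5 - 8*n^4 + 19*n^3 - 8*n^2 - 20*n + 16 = (n - 4)*(n^4 - 4*n^3 + 3*n^2 + 4*n - 4) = (n - 4)*(n - 2)*(n^3 - 2*n^2 - n + 2) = (n - 4)*(n - 2)*(n - 1)*(n^2 - n - 2) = (n - 4)*(n - 2)^2*(n - 1)*(n + 1)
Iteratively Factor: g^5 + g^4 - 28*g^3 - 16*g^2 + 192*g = (g + 4)*(g^4 - 3*g^3 - 16*g^2 + 48*g) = (g + 4)^2*(g^3 - 7*g^2 + 12*g) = (g - 3)*(g + 4)^2*(g^2 - 4*g) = (g - 4)*(g - 3)*(g + 4)^2*(g)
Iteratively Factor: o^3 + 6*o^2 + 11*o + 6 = (o + 3)*(o^2 + 3*o + 2) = (o + 1)*(o + 3)*(o + 2)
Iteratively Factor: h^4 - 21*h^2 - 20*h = (h + 1)*(h^3 - h^2 - 20*h) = h*(h + 1)*(h^2 - h - 20) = h*(h - 5)*(h + 1)*(h + 4)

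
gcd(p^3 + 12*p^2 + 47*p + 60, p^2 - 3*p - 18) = p + 3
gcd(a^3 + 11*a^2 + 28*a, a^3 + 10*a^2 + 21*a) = a^2 + 7*a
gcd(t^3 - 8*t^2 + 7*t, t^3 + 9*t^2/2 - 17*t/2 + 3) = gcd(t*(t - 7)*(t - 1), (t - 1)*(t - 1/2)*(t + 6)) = t - 1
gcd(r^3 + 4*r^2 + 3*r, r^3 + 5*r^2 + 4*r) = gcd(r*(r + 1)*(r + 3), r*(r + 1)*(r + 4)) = r^2 + r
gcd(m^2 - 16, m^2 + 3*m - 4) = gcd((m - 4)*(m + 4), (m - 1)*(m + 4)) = m + 4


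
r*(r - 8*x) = r^2 - 8*r*x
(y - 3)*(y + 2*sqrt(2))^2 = y^3 - 3*y^2 + 4*sqrt(2)*y^2 - 12*sqrt(2)*y + 8*y - 24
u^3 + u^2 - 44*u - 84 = (u - 7)*(u + 2)*(u + 6)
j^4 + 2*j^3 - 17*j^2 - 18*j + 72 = (j - 3)*(j - 2)*(j + 3)*(j + 4)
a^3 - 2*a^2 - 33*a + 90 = (a - 5)*(a - 3)*(a + 6)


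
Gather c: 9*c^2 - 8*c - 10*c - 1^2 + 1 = 9*c^2 - 18*c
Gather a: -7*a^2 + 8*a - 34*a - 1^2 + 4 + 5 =-7*a^2 - 26*a + 8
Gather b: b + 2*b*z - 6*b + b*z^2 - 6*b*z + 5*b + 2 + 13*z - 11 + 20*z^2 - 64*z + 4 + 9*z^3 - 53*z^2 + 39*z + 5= b*(z^2 - 4*z) + 9*z^3 - 33*z^2 - 12*z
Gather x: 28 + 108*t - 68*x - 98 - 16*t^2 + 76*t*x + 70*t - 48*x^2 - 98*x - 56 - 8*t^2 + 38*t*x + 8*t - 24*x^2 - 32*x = -24*t^2 + 186*t - 72*x^2 + x*(114*t - 198) - 126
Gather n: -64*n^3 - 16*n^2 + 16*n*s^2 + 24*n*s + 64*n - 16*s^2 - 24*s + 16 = -64*n^3 - 16*n^2 + n*(16*s^2 + 24*s + 64) - 16*s^2 - 24*s + 16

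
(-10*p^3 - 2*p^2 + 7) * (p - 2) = -10*p^4 + 18*p^3 + 4*p^2 + 7*p - 14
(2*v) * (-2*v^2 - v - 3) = -4*v^3 - 2*v^2 - 6*v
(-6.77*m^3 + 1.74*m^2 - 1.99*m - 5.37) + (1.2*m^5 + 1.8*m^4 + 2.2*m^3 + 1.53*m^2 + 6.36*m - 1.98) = 1.2*m^5 + 1.8*m^4 - 4.57*m^3 + 3.27*m^2 + 4.37*m - 7.35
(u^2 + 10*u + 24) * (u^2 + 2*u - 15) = u^4 + 12*u^3 + 29*u^2 - 102*u - 360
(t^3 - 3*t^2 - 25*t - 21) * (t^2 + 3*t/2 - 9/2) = t^5 - 3*t^4/2 - 34*t^3 - 45*t^2 + 81*t + 189/2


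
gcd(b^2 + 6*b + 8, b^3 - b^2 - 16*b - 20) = b + 2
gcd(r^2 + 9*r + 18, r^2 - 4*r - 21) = r + 3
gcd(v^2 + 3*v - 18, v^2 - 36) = v + 6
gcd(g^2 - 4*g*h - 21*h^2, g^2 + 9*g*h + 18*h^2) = g + 3*h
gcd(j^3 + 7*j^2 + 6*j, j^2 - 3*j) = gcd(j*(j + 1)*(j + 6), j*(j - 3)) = j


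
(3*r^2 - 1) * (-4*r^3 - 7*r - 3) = -12*r^5 - 17*r^3 - 9*r^2 + 7*r + 3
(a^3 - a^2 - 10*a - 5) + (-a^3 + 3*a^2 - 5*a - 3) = 2*a^2 - 15*a - 8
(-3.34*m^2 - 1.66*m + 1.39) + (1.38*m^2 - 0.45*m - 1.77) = -1.96*m^2 - 2.11*m - 0.38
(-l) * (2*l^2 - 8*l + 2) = -2*l^3 + 8*l^2 - 2*l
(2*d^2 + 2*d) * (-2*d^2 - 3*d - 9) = -4*d^4 - 10*d^3 - 24*d^2 - 18*d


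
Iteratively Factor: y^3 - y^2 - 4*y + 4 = (y - 1)*(y^2 - 4) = (y - 1)*(y + 2)*(y - 2)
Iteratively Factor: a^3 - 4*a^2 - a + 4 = (a - 4)*(a^2 - 1) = (a - 4)*(a + 1)*(a - 1)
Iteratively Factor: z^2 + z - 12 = (z + 4)*(z - 3)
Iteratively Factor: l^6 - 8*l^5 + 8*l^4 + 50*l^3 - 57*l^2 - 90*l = (l)*(l^5 - 8*l^4 + 8*l^3 + 50*l^2 - 57*l - 90) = l*(l - 3)*(l^4 - 5*l^3 - 7*l^2 + 29*l + 30) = l*(l - 3)*(l + 2)*(l^3 - 7*l^2 + 7*l + 15) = l*(l - 3)^2*(l + 2)*(l^2 - 4*l - 5) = l*(l - 3)^2*(l + 1)*(l + 2)*(l - 5)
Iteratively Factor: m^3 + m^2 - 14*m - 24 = (m + 3)*(m^2 - 2*m - 8) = (m + 2)*(m + 3)*(m - 4)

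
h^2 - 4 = (h - 2)*(h + 2)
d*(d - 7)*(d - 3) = d^3 - 10*d^2 + 21*d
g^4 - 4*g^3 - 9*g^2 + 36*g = g*(g - 4)*(g - 3)*(g + 3)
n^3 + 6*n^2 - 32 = (n - 2)*(n + 4)^2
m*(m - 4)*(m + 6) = m^3 + 2*m^2 - 24*m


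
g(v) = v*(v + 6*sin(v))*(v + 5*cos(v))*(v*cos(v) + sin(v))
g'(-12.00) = -11045.93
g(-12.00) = 7861.91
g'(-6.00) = -350.49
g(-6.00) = 170.52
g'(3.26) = -99.56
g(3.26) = 47.58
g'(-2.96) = 72.97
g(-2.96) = -257.48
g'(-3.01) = 18.31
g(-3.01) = -259.77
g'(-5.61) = -223.00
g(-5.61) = 67.10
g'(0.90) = 44.18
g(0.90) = 27.12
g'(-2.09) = 211.93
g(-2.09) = -11.77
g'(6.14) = 4508.49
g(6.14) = 2134.93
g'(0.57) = 45.88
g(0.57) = 10.58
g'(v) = v*(1 - 5*sin(v))*(v + 6*sin(v))*(v*cos(v) + sin(v)) + v*(v + 6*sin(v))*(v + 5*cos(v))*(-v*sin(v) + 2*cos(v)) + v*(v + 5*cos(v))*(v*cos(v) + sin(v))*(6*cos(v) + 1) + (v + 6*sin(v))*(v + 5*cos(v))*(v*cos(v) + sin(v)) = -v^4*sin(v) - 5*v^3*sin(2*v) + 5*v^3*cos(v) + 6*v^3*cos(2*v) + 3*v^2*sin(v) + 15*v^2*sin(2*v) + 15*v^2*cos(v)/2 + 25*v^2*cos(2*v)/2 + 45*v^2*cos(3*v)/2 + 15*v^2/2 + 15*v*sin(v)/2 + 5*v*sin(2*v) + 75*v*sin(3*v)/2 - 6*v*cos(2*v) + 6*v + 15*cos(v)/2 - 15*cos(3*v)/2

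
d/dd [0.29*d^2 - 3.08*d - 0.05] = 0.58*d - 3.08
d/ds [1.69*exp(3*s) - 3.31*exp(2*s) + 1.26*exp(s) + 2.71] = (5.07*exp(2*s) - 6.62*exp(s) + 1.26)*exp(s)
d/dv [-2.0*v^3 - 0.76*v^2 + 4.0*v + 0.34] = -6.0*v^2 - 1.52*v + 4.0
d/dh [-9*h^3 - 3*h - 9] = -27*h^2 - 3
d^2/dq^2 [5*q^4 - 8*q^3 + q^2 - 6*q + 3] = 60*q^2 - 48*q + 2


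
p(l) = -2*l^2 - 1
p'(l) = -4*l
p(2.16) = -10.33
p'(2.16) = -8.64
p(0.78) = -2.22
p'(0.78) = -3.12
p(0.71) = -2.01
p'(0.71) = -2.84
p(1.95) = -8.60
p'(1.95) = -7.80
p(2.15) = -10.24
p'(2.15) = -8.60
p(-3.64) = -27.50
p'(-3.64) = 14.56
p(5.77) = -67.59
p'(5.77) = -23.08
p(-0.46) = -1.42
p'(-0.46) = 1.84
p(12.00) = -289.00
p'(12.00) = -48.00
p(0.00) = -1.00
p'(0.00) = 0.00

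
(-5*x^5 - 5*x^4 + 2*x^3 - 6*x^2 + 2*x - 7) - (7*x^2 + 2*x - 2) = -5*x^5 - 5*x^4 + 2*x^3 - 13*x^2 - 5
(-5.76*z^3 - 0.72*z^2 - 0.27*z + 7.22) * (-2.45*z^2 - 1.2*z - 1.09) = 14.112*z^5 + 8.676*z^4 + 7.8039*z^3 - 16.5802*z^2 - 8.3697*z - 7.8698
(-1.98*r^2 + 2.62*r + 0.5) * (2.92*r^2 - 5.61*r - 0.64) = -5.7816*r^4 + 18.7582*r^3 - 11.971*r^2 - 4.4818*r - 0.32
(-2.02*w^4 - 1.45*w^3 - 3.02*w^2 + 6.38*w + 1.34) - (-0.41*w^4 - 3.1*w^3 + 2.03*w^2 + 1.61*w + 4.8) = -1.61*w^4 + 1.65*w^3 - 5.05*w^2 + 4.77*w - 3.46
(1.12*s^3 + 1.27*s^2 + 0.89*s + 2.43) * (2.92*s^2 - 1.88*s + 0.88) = 3.2704*s^5 + 1.6028*s^4 + 1.1968*s^3 + 6.54*s^2 - 3.7852*s + 2.1384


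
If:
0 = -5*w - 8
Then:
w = -8/5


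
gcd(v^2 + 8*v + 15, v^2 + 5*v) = v + 5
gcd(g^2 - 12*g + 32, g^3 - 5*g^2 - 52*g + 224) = g^2 - 12*g + 32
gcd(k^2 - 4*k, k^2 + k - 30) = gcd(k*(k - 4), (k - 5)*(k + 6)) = 1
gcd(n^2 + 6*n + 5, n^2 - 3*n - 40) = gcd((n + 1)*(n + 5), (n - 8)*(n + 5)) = n + 5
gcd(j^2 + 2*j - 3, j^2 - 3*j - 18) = j + 3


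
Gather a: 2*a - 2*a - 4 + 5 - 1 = 0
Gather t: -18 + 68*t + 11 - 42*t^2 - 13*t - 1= -42*t^2 + 55*t - 8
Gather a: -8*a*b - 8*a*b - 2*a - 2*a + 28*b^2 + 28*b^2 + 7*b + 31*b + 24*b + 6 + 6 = a*(-16*b - 4) + 56*b^2 + 62*b + 12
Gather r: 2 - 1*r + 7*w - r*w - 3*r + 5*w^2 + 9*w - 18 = r*(-w - 4) + 5*w^2 + 16*w - 16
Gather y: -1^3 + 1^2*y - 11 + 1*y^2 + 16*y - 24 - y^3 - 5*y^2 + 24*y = -y^3 - 4*y^2 + 41*y - 36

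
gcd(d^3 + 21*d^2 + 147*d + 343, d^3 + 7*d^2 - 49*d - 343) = d^2 + 14*d + 49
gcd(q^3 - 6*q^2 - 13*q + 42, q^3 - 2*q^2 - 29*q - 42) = q^2 - 4*q - 21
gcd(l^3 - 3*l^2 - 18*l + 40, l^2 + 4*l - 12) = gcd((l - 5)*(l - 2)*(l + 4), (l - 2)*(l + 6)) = l - 2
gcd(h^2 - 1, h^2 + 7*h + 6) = h + 1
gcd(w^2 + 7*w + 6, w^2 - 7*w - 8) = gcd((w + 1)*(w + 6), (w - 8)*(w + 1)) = w + 1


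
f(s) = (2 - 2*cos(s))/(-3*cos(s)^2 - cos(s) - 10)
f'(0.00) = 0.00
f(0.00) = 0.00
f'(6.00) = 0.04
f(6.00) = -0.00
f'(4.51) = 0.19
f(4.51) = -0.24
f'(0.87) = -0.15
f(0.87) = -0.06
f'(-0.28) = 0.04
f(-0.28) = -0.01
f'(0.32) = -0.05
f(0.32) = -0.01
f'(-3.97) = -0.07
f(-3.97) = -0.31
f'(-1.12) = 0.19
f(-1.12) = -0.10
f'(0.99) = -0.17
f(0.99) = -0.08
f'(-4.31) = -0.15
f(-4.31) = -0.28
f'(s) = (2 - 2*cos(s))*(-6*sin(s)*cos(s) - sin(s))/(-3*cos(s)^2 - cos(s) - 10)^2 + 2*sin(s)/(-3*cos(s)^2 - cos(s) - 10)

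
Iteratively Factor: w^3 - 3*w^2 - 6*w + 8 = (w + 2)*(w^2 - 5*w + 4) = (w - 1)*(w + 2)*(w - 4)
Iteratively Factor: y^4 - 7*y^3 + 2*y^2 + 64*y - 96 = (y - 4)*(y^3 - 3*y^2 - 10*y + 24) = (y - 4)*(y - 2)*(y^2 - y - 12) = (y - 4)^2*(y - 2)*(y + 3)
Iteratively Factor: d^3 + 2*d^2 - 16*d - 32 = (d + 2)*(d^2 - 16) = (d - 4)*(d + 2)*(d + 4)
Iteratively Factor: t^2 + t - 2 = (t + 2)*(t - 1)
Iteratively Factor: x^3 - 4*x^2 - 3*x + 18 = (x - 3)*(x^2 - x - 6) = (x - 3)^2*(x + 2)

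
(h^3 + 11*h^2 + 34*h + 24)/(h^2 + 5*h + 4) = h + 6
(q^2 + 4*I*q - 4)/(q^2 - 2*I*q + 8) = (q + 2*I)/(q - 4*I)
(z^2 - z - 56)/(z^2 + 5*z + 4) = (z^2 - z - 56)/(z^2 + 5*z + 4)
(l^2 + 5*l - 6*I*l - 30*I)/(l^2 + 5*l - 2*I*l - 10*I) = (l - 6*I)/(l - 2*I)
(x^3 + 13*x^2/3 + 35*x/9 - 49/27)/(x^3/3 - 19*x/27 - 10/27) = (-27*x^3 - 117*x^2 - 105*x + 49)/(-9*x^3 + 19*x + 10)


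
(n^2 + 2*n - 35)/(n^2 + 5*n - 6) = (n^2 + 2*n - 35)/(n^2 + 5*n - 6)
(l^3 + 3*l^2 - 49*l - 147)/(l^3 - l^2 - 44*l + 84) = (l^2 - 4*l - 21)/(l^2 - 8*l + 12)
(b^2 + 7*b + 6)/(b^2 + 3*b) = (b^2 + 7*b + 6)/(b*(b + 3))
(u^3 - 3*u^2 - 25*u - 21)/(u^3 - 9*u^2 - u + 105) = (u + 1)/(u - 5)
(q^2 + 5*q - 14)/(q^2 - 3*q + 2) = (q + 7)/(q - 1)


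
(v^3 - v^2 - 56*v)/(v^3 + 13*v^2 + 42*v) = (v - 8)/(v + 6)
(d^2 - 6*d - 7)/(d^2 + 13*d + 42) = (d^2 - 6*d - 7)/(d^2 + 13*d + 42)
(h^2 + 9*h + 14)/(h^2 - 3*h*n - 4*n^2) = (h^2 + 9*h + 14)/(h^2 - 3*h*n - 4*n^2)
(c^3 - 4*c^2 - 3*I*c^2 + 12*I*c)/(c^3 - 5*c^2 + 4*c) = (c - 3*I)/(c - 1)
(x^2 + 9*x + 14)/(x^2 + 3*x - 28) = (x + 2)/(x - 4)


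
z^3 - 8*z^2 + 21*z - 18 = (z - 3)^2*(z - 2)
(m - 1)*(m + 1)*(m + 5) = m^3 + 5*m^2 - m - 5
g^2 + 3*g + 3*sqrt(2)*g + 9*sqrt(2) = (g + 3)*(g + 3*sqrt(2))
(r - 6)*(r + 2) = r^2 - 4*r - 12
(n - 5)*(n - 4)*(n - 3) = n^3 - 12*n^2 + 47*n - 60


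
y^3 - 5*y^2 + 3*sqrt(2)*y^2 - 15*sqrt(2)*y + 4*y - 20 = (y - 5)*(y + sqrt(2))*(y + 2*sqrt(2))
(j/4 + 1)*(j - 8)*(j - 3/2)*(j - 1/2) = j^4/4 - 3*j^3/2 - 93*j^2/16 + 61*j/4 - 6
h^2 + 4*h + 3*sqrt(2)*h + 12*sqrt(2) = (h + 4)*(h + 3*sqrt(2))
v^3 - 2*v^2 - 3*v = v*(v - 3)*(v + 1)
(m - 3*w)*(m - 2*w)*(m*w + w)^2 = m^4*w^2 - 5*m^3*w^3 + 2*m^3*w^2 + 6*m^2*w^4 - 10*m^2*w^3 + m^2*w^2 + 12*m*w^4 - 5*m*w^3 + 6*w^4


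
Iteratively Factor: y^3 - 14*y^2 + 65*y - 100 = (y - 5)*(y^2 - 9*y + 20) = (y - 5)*(y - 4)*(y - 5)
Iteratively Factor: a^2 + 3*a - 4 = (a + 4)*(a - 1)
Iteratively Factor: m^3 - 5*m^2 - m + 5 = (m - 1)*(m^2 - 4*m - 5) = (m - 1)*(m + 1)*(m - 5)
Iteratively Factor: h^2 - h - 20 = (h - 5)*(h + 4)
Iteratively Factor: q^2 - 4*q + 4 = (q - 2)*(q - 2)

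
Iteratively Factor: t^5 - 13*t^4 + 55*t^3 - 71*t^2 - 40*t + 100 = (t - 2)*(t^4 - 11*t^3 + 33*t^2 - 5*t - 50) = (t - 2)*(t + 1)*(t^3 - 12*t^2 + 45*t - 50) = (t - 2)^2*(t + 1)*(t^2 - 10*t + 25) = (t - 5)*(t - 2)^2*(t + 1)*(t - 5)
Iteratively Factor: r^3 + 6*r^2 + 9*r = (r + 3)*(r^2 + 3*r) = r*(r + 3)*(r + 3)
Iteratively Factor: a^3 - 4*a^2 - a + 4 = (a + 1)*(a^2 - 5*a + 4) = (a - 1)*(a + 1)*(a - 4)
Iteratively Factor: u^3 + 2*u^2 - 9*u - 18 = (u + 3)*(u^2 - u - 6) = (u + 2)*(u + 3)*(u - 3)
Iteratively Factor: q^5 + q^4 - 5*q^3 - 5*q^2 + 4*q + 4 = (q - 1)*(q^4 + 2*q^3 - 3*q^2 - 8*q - 4) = (q - 1)*(q + 1)*(q^3 + q^2 - 4*q - 4) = (q - 2)*(q - 1)*(q + 1)*(q^2 + 3*q + 2) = (q - 2)*(q - 1)*(q + 1)*(q + 2)*(q + 1)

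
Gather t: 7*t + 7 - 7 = 7*t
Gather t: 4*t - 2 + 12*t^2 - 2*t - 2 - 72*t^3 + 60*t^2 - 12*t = -72*t^3 + 72*t^2 - 10*t - 4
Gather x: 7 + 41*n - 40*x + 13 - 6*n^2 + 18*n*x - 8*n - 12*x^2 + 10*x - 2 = -6*n^2 + 33*n - 12*x^2 + x*(18*n - 30) + 18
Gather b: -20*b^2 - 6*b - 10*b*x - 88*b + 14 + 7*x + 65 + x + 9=-20*b^2 + b*(-10*x - 94) + 8*x + 88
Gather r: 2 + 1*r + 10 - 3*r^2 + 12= -3*r^2 + r + 24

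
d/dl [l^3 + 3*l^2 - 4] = 3*l*(l + 2)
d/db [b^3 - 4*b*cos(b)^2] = 3*b^2 + 4*b*sin(2*b) - 4*cos(b)^2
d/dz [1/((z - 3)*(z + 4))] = (-2*z - 1)/(z^4 + 2*z^3 - 23*z^2 - 24*z + 144)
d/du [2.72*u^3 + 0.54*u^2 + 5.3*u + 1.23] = 8.16*u^2 + 1.08*u + 5.3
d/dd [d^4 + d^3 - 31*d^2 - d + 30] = 4*d^3 + 3*d^2 - 62*d - 1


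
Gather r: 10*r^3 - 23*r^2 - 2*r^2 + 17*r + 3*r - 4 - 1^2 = 10*r^3 - 25*r^2 + 20*r - 5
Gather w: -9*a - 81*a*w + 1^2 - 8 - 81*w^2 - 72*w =-9*a - 81*w^2 + w*(-81*a - 72) - 7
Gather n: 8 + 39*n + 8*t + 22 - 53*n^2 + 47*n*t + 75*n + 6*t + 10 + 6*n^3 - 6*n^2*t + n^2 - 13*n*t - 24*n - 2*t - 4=6*n^3 + n^2*(-6*t - 52) + n*(34*t + 90) + 12*t + 36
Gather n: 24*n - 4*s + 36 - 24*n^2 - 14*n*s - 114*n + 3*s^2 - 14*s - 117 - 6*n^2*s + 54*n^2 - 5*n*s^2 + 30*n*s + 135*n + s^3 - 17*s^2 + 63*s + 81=n^2*(30 - 6*s) + n*(-5*s^2 + 16*s + 45) + s^3 - 14*s^2 + 45*s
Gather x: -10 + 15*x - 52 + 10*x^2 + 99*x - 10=10*x^2 + 114*x - 72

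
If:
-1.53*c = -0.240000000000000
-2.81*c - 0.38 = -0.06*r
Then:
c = 0.16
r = 13.68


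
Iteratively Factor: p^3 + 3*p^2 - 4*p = (p - 1)*(p^2 + 4*p) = (p - 1)*(p + 4)*(p)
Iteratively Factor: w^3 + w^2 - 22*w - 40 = (w + 2)*(w^2 - w - 20) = (w + 2)*(w + 4)*(w - 5)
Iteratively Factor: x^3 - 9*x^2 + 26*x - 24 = (x - 4)*(x^2 - 5*x + 6) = (x - 4)*(x - 2)*(x - 3)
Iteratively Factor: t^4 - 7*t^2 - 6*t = (t)*(t^3 - 7*t - 6) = t*(t + 2)*(t^2 - 2*t - 3) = t*(t + 1)*(t + 2)*(t - 3)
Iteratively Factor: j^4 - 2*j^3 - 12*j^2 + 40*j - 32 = (j + 4)*(j^3 - 6*j^2 + 12*j - 8) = (j - 2)*(j + 4)*(j^2 - 4*j + 4) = (j - 2)^2*(j + 4)*(j - 2)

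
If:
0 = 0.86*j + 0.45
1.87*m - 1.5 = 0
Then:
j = -0.52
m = 0.80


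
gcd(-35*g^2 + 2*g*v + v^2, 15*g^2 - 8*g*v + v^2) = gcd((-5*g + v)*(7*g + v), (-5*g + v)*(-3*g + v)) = -5*g + v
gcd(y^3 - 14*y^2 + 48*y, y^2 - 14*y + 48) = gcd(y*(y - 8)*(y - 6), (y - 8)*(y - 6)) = y^2 - 14*y + 48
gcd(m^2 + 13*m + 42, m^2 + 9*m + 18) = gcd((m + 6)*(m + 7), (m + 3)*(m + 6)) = m + 6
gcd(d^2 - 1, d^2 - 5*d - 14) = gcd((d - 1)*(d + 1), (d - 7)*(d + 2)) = 1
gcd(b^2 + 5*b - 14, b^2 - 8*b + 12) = b - 2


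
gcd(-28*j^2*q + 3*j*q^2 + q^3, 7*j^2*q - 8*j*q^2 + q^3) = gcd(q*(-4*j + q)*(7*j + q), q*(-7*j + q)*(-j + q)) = q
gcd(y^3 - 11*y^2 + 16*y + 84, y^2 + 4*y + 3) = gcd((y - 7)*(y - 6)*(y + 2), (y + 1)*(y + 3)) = 1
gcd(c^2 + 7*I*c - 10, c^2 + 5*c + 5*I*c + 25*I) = c + 5*I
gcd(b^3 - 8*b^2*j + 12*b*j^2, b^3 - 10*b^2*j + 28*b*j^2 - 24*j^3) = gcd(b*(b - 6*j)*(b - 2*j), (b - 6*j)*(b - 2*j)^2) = b^2 - 8*b*j + 12*j^2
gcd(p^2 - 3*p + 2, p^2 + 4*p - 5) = p - 1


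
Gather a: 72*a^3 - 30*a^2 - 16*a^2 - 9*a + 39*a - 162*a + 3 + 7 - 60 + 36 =72*a^3 - 46*a^2 - 132*a - 14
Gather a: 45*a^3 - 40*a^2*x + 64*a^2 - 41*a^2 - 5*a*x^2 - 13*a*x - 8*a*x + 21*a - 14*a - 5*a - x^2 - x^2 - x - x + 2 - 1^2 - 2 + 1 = 45*a^3 + a^2*(23 - 40*x) + a*(-5*x^2 - 21*x + 2) - 2*x^2 - 2*x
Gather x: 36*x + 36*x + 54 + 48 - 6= 72*x + 96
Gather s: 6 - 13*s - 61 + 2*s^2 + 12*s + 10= 2*s^2 - s - 45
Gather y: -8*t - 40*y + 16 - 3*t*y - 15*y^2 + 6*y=-8*t - 15*y^2 + y*(-3*t - 34) + 16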